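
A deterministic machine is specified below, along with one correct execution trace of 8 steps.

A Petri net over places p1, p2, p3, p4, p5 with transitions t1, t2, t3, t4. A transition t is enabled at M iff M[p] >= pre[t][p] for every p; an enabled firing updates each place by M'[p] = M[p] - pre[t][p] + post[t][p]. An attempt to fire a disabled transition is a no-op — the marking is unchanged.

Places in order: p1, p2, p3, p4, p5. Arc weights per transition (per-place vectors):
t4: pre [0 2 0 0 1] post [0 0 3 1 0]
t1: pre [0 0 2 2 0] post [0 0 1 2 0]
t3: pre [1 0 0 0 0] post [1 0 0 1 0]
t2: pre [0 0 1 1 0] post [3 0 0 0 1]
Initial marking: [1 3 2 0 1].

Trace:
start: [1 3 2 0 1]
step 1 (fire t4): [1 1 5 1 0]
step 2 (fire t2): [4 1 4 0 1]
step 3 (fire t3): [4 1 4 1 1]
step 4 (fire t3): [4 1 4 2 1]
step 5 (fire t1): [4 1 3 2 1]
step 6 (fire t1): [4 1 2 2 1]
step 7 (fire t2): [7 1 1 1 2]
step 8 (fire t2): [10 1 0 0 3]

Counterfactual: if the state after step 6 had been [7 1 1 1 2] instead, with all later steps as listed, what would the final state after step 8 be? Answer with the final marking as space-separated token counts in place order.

state after step 6 := [7 1 1 1 2]
step 7 (fire t2): [10 1 0 0 3]
step 8 (fire t2): [10 1 0 0 3]

10 1 0 0 3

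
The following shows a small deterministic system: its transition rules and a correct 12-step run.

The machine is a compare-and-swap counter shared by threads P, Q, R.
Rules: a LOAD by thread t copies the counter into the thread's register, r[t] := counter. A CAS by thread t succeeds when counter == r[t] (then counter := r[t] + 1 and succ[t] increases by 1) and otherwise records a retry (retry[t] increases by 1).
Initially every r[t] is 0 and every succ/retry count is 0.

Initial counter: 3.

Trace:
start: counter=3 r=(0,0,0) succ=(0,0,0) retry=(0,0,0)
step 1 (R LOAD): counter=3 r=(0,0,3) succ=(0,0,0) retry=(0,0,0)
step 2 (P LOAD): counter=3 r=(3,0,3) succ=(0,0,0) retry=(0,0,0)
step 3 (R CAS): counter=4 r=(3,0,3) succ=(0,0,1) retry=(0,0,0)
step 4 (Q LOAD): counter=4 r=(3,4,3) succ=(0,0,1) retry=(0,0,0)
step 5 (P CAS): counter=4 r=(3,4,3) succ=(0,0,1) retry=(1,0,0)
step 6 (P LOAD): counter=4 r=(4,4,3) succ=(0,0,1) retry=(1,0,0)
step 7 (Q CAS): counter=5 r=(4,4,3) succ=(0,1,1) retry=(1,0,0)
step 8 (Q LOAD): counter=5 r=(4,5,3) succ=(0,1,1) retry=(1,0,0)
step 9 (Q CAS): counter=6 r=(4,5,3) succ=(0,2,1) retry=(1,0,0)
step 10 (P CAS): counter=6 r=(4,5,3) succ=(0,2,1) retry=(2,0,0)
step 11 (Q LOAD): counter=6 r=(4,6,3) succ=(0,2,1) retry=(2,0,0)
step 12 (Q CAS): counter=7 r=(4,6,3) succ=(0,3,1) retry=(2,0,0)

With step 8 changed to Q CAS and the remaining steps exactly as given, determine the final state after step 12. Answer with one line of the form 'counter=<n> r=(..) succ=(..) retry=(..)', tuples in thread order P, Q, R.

counter=6 r=(4,5,3) succ=(0,2,1) retry=(2,2,0)

(re-executing from step 8 with the substitution; state before step 8: counter=5 r=(4,4,3) succ=(0,1,1) retry=(1,0,0))
step 8 (Q CAS): counter=5 r=(4,4,3) succ=(0,1,1) retry=(1,1,0)
step 9 (Q CAS): counter=5 r=(4,4,3) succ=(0,1,1) retry=(1,2,0)
step 10 (P CAS): counter=5 r=(4,4,3) succ=(0,1,1) retry=(2,2,0)
step 11 (Q LOAD): counter=5 r=(4,5,3) succ=(0,1,1) retry=(2,2,0)
step 12 (Q CAS): counter=6 r=(4,5,3) succ=(0,2,1) retry=(2,2,0)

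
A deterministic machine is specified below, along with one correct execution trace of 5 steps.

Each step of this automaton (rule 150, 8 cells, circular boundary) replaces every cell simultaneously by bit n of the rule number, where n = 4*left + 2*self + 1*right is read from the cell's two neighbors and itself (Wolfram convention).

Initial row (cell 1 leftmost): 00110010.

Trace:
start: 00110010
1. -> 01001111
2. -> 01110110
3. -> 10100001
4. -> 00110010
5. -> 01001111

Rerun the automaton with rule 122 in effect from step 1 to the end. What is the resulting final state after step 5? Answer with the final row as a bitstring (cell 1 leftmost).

(re-executing steps 1..5 under rule 122; state before step 1: 00110010)
1. -> 01111101
2. -> 11000110
3. -> 11101111
4. -> 00111000
5. -> 01101100

01101100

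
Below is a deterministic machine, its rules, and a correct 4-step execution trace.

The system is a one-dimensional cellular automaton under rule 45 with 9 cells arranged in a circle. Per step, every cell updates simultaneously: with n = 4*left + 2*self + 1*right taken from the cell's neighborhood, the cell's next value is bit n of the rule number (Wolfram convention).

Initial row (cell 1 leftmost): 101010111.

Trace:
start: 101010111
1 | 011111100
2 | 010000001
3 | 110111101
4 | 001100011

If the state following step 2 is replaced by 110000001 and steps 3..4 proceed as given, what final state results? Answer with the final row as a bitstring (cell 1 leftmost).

state after step 2 := 110000001
3 | 000111101
4 | 010100011

010100011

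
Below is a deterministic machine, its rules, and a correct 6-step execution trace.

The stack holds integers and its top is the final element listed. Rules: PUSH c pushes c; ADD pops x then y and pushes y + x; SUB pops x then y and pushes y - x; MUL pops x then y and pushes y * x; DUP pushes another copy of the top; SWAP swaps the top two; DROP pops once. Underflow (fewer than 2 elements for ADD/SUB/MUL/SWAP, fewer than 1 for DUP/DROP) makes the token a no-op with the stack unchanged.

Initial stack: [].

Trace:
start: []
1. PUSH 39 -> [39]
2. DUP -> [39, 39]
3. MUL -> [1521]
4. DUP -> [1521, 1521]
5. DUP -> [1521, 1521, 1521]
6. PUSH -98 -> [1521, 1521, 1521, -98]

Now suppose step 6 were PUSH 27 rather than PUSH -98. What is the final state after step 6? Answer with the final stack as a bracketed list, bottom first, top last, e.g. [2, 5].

(re-executing from step 6 with the substitution; state before step 6: [1521, 1521, 1521])
6. PUSH 27 -> [1521, 1521, 1521, 27]

[1521, 1521, 1521, 27]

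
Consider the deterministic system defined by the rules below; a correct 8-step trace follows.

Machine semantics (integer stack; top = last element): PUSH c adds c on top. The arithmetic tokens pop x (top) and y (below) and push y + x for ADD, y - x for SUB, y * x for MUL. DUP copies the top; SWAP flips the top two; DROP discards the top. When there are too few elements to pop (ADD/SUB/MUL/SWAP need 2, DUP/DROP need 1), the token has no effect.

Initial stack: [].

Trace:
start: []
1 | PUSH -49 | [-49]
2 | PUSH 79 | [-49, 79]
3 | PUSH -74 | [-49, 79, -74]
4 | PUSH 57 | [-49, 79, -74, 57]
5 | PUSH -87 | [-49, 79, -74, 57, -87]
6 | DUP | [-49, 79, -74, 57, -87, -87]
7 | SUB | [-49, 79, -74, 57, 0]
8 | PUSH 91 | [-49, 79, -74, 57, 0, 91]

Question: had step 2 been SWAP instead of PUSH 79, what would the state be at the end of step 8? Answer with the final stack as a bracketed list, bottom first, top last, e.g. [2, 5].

(re-executing from step 2 with the substitution; state before step 2: [-49])
2 | SWAP | [-49]
3 | PUSH -74 | [-49, -74]
4 | PUSH 57 | [-49, -74, 57]
5 | PUSH -87 | [-49, -74, 57, -87]
6 | DUP | [-49, -74, 57, -87, -87]
7 | SUB | [-49, -74, 57, 0]
8 | PUSH 91 | [-49, -74, 57, 0, 91]

[-49, -74, 57, 0, 91]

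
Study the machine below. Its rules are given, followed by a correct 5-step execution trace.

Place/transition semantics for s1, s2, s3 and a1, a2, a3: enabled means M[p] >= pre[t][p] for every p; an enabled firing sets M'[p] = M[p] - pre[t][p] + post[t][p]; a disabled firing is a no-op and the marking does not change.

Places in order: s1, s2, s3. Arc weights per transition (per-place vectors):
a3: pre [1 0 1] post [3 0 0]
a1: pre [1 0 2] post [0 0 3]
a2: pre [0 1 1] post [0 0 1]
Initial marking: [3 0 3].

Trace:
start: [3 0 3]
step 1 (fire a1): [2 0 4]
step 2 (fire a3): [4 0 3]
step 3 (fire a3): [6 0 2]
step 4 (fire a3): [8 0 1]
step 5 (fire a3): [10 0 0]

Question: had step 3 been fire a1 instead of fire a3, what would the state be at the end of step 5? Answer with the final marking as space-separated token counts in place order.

7 0 2

(re-executing from step 3 with the substitution; state before step 3: [4 0 3])
step 3 (fire a1): [3 0 4]
step 4 (fire a3): [5 0 3]
step 5 (fire a3): [7 0 2]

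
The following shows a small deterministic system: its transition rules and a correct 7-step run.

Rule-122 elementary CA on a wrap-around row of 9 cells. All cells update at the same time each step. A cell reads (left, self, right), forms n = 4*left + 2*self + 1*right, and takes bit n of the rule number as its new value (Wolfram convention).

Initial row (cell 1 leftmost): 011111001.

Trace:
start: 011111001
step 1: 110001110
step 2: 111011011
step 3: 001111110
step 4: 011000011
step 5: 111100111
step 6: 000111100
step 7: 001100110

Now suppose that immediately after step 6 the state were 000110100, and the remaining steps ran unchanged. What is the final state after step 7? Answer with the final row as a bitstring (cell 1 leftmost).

state after step 6 := 000110100
step 7: 001111010

001111010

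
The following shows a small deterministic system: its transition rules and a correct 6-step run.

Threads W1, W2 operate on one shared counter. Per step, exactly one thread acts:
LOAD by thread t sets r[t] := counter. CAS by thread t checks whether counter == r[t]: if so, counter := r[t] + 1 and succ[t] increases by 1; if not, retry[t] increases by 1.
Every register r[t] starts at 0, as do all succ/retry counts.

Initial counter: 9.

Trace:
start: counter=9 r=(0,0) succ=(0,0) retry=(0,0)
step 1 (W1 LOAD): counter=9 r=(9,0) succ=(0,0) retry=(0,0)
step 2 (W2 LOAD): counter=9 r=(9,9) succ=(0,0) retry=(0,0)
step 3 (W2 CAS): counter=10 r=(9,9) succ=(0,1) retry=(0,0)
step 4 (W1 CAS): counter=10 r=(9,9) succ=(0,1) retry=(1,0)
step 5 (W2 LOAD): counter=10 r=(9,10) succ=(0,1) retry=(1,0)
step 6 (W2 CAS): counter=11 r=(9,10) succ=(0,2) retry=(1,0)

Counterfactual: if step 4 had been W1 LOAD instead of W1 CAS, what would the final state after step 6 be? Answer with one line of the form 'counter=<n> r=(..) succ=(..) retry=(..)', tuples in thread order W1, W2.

counter=11 r=(10,10) succ=(0,2) retry=(0,0)

(re-executing from step 4 with the substitution; state before step 4: counter=10 r=(9,9) succ=(0,1) retry=(0,0))
step 4 (W1 LOAD): counter=10 r=(10,9) succ=(0,1) retry=(0,0)
step 5 (W2 LOAD): counter=10 r=(10,10) succ=(0,1) retry=(0,0)
step 6 (W2 CAS): counter=11 r=(10,10) succ=(0,2) retry=(0,0)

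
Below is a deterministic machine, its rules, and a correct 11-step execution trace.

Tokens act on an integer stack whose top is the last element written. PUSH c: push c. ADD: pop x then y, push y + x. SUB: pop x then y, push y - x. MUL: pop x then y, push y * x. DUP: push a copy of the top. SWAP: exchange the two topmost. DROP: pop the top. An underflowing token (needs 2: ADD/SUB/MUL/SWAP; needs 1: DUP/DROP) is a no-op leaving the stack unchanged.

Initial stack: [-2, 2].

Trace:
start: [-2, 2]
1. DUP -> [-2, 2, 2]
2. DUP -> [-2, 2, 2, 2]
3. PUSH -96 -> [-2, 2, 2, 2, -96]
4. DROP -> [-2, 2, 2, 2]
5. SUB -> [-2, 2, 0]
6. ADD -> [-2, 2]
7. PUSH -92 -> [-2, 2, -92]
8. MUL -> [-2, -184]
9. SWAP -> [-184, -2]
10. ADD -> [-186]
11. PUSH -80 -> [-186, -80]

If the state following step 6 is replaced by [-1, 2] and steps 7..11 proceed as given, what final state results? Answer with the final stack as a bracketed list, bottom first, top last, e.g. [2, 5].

state after step 6 := [-1, 2]
7. PUSH -92 -> [-1, 2, -92]
8. MUL -> [-1, -184]
9. SWAP -> [-184, -1]
10. ADD -> [-185]
11. PUSH -80 -> [-185, -80]

[-185, -80]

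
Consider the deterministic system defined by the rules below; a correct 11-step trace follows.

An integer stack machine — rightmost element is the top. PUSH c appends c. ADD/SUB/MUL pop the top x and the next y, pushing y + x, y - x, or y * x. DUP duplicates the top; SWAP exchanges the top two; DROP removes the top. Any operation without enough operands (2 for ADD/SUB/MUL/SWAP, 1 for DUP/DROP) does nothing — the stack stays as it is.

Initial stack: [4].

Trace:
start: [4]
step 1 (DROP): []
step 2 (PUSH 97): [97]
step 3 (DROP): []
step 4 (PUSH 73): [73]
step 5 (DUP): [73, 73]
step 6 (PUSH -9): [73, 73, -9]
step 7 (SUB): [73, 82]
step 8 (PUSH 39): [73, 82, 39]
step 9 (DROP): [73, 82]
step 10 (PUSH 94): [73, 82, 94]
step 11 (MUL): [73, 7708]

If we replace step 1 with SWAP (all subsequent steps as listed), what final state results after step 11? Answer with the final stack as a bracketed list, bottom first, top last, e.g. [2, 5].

(re-executing from step 1 with the substitution; state before step 1: [4])
step 1 (SWAP): [4]
step 2 (PUSH 97): [4, 97]
step 3 (DROP): [4]
step 4 (PUSH 73): [4, 73]
step 5 (DUP): [4, 73, 73]
step 6 (PUSH -9): [4, 73, 73, -9]
step 7 (SUB): [4, 73, 82]
step 8 (PUSH 39): [4, 73, 82, 39]
step 9 (DROP): [4, 73, 82]
step 10 (PUSH 94): [4, 73, 82, 94]
step 11 (MUL): [4, 73, 7708]

[4, 73, 7708]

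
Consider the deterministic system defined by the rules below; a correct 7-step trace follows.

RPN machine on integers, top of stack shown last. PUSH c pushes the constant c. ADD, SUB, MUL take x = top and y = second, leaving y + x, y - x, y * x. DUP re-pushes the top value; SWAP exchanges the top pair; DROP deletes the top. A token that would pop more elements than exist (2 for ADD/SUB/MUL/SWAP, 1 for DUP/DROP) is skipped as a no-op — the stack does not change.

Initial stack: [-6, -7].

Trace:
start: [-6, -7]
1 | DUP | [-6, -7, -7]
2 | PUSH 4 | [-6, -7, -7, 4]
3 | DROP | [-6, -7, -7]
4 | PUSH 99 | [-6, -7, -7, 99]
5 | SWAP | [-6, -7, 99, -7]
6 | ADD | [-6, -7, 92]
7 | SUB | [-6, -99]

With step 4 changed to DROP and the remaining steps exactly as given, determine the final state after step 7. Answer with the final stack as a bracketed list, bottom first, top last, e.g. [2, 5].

[-13]

(re-executing from step 4 with the substitution; state before step 4: [-6, -7, -7])
4 | DROP | [-6, -7]
5 | SWAP | [-7, -6]
6 | ADD | [-13]
7 | SUB | [-13]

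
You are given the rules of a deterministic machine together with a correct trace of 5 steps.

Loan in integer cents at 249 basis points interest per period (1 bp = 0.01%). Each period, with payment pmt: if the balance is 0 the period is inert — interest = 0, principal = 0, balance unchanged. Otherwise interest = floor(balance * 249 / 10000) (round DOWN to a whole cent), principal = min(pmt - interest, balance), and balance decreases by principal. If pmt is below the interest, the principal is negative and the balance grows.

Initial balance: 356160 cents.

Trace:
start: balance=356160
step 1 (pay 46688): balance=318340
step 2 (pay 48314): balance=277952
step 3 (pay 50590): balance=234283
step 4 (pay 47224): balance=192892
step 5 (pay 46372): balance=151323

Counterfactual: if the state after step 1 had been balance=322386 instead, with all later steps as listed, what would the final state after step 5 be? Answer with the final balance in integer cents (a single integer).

155787

state after step 1 := balance=322386
step 2 (pay 48314): balance=282099
step 3 (pay 50590): balance=238533
step 4 (pay 47224): balance=197248
step 5 (pay 46372): balance=155787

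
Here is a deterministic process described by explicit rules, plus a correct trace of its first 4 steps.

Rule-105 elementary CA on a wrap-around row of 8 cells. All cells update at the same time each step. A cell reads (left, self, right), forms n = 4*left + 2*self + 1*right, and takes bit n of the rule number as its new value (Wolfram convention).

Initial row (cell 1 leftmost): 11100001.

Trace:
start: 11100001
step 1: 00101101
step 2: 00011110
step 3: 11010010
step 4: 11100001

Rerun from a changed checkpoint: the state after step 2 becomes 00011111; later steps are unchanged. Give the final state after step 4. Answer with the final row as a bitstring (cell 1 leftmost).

10100100

state after step 2 := 00011111
step 3: 01010001
step 4: 10100100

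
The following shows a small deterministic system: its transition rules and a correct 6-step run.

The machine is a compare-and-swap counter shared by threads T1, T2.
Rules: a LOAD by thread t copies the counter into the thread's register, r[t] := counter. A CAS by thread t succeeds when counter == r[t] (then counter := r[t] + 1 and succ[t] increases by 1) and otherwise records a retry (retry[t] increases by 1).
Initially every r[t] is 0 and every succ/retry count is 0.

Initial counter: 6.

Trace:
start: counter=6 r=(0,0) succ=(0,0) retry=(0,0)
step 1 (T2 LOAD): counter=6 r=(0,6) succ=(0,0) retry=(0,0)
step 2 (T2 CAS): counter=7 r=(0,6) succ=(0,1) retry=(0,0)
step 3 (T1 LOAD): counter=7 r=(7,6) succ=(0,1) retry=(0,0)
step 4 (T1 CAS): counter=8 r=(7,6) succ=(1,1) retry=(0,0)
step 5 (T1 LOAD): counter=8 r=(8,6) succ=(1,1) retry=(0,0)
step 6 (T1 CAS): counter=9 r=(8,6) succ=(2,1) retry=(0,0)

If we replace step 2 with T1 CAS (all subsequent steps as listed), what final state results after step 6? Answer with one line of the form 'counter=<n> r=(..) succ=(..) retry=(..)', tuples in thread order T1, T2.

(re-executing from step 2 with the substitution; state before step 2: counter=6 r=(0,6) succ=(0,0) retry=(0,0))
step 2 (T1 CAS): counter=6 r=(0,6) succ=(0,0) retry=(1,0)
step 3 (T1 LOAD): counter=6 r=(6,6) succ=(0,0) retry=(1,0)
step 4 (T1 CAS): counter=7 r=(6,6) succ=(1,0) retry=(1,0)
step 5 (T1 LOAD): counter=7 r=(7,6) succ=(1,0) retry=(1,0)
step 6 (T1 CAS): counter=8 r=(7,6) succ=(2,0) retry=(1,0)

counter=8 r=(7,6) succ=(2,0) retry=(1,0)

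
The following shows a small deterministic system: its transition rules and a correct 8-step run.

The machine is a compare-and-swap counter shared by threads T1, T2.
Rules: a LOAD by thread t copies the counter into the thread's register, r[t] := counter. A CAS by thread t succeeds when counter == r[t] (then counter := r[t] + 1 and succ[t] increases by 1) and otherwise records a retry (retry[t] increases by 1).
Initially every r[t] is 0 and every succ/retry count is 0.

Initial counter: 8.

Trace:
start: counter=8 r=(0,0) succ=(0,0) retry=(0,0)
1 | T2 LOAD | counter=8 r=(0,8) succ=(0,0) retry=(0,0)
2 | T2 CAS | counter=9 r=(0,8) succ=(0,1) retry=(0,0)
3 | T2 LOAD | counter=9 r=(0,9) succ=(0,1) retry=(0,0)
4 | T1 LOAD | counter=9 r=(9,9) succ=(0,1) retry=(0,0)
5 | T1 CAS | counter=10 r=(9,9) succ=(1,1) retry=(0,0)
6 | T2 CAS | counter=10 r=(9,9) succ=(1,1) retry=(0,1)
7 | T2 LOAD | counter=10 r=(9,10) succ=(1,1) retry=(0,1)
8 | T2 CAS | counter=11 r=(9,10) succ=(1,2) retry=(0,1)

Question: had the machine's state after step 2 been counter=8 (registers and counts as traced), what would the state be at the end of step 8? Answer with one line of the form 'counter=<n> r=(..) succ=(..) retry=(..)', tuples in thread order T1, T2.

state after step 2 := counter=8 r=(0,8) succ=(0,1) retry=(0,0)
3 | T2 LOAD | counter=8 r=(0,8) succ=(0,1) retry=(0,0)
4 | T1 LOAD | counter=8 r=(8,8) succ=(0,1) retry=(0,0)
5 | T1 CAS | counter=9 r=(8,8) succ=(1,1) retry=(0,0)
6 | T2 CAS | counter=9 r=(8,8) succ=(1,1) retry=(0,1)
7 | T2 LOAD | counter=9 r=(8,9) succ=(1,1) retry=(0,1)
8 | T2 CAS | counter=10 r=(8,9) succ=(1,2) retry=(0,1)

counter=10 r=(8,9) succ=(1,2) retry=(0,1)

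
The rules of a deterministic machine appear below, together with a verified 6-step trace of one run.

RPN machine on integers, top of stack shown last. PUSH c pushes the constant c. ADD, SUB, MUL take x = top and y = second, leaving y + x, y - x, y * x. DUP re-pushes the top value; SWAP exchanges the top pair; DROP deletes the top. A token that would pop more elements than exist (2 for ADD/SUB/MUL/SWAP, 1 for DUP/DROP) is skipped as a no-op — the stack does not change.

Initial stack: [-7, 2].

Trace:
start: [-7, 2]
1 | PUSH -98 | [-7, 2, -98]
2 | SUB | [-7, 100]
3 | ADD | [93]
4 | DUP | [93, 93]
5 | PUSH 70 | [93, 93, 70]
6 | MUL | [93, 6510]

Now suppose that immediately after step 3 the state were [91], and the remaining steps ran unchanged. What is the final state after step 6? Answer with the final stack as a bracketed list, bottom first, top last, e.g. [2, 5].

[91, 6370]

state after step 3 := [91]
4 | DUP | [91, 91]
5 | PUSH 70 | [91, 91, 70]
6 | MUL | [91, 6370]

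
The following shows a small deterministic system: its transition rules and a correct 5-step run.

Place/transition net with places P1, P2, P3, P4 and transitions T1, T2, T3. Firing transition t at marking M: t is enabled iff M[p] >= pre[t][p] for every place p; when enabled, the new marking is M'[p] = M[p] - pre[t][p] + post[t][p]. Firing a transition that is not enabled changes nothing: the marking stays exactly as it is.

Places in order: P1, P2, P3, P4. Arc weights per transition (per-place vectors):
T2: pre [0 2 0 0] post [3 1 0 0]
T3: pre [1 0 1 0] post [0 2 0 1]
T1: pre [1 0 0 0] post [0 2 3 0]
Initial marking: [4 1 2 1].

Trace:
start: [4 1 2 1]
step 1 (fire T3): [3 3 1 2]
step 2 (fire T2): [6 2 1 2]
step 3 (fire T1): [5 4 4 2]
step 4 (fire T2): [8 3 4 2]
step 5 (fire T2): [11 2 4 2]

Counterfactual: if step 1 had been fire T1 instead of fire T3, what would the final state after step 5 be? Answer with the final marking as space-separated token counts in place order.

(re-executing from step 1 with the substitution; state before step 1: [4 1 2 1])
step 1 (fire T1): [3 3 5 1]
step 2 (fire T2): [6 2 5 1]
step 3 (fire T1): [5 4 8 1]
step 4 (fire T2): [8 3 8 1]
step 5 (fire T2): [11 2 8 1]

11 2 8 1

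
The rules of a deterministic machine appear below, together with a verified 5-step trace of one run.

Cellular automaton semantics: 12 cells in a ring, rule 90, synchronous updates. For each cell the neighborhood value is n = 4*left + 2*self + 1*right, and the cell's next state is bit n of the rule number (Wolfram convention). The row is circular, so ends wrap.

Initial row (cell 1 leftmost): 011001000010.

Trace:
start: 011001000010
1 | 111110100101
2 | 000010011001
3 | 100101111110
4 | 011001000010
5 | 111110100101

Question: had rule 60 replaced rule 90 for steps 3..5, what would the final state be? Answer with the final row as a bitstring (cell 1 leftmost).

111011100000

(re-executing steps 3..5 under rule 60; state before step 3: 000010011001)
3 | 100011010101
4 | 010010111111
5 | 111011100000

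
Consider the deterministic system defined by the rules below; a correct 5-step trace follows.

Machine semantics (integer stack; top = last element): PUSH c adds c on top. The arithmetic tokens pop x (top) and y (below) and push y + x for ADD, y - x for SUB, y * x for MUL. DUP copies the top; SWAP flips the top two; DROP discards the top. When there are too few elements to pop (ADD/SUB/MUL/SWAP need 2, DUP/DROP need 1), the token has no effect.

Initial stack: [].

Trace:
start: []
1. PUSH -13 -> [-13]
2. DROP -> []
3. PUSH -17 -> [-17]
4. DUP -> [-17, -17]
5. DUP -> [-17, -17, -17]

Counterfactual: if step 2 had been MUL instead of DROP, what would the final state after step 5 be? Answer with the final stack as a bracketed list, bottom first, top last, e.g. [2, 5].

(re-executing from step 2 with the substitution; state before step 2: [-13])
2. MUL -> [-13]
3. PUSH -17 -> [-13, -17]
4. DUP -> [-13, -17, -17]
5. DUP -> [-13, -17, -17, -17]

[-13, -17, -17, -17]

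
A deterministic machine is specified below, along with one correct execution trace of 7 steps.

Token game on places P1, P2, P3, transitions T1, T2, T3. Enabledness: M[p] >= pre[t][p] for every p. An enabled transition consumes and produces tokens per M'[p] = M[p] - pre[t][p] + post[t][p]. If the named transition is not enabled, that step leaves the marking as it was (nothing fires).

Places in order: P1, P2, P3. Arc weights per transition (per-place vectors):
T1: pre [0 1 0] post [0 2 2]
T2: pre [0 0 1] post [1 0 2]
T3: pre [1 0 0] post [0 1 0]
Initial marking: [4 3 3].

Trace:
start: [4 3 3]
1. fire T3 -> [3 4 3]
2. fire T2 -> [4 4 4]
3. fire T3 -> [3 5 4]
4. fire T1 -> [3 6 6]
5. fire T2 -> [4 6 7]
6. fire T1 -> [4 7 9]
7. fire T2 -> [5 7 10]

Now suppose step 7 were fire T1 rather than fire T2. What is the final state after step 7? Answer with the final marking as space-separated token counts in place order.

(re-executing from step 7 with the substitution; state before step 7: [4 7 9])
7. fire T1 -> [4 8 11]

4 8 11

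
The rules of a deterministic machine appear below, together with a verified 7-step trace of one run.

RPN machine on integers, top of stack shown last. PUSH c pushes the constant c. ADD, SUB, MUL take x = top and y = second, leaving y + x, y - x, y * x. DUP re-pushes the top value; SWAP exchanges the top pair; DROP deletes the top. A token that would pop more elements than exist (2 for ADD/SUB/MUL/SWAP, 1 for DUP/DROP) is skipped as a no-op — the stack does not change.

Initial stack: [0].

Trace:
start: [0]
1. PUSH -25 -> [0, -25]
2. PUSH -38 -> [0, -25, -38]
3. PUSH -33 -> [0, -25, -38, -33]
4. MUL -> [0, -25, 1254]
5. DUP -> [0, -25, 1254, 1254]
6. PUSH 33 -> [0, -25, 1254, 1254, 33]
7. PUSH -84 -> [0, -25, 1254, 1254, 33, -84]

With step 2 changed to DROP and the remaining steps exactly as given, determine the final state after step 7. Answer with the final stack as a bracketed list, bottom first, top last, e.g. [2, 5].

(re-executing from step 2 with the substitution; state before step 2: [0, -25])
2. DROP -> [0]
3. PUSH -33 -> [0, -33]
4. MUL -> [0]
5. DUP -> [0, 0]
6. PUSH 33 -> [0, 0, 33]
7. PUSH -84 -> [0, 0, 33, -84]

[0, 0, 33, -84]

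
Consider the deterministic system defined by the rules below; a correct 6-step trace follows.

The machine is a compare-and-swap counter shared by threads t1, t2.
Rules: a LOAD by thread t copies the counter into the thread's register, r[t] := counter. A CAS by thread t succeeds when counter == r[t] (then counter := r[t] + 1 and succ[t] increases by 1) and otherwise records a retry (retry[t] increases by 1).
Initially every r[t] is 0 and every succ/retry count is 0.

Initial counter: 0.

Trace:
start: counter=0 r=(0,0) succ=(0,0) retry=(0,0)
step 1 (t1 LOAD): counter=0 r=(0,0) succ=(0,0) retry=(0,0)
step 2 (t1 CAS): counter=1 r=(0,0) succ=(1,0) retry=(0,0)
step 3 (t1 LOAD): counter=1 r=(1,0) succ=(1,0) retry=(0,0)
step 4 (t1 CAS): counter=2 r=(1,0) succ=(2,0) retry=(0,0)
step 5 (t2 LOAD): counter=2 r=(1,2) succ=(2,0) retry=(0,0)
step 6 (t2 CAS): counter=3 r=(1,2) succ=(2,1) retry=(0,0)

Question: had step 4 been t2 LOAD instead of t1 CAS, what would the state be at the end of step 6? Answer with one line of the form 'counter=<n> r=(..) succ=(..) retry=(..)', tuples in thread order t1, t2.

(re-executing from step 4 with the substitution; state before step 4: counter=1 r=(1,0) succ=(1,0) retry=(0,0))
step 4 (t2 LOAD): counter=1 r=(1,1) succ=(1,0) retry=(0,0)
step 5 (t2 LOAD): counter=1 r=(1,1) succ=(1,0) retry=(0,0)
step 6 (t2 CAS): counter=2 r=(1,1) succ=(1,1) retry=(0,0)

counter=2 r=(1,1) succ=(1,1) retry=(0,0)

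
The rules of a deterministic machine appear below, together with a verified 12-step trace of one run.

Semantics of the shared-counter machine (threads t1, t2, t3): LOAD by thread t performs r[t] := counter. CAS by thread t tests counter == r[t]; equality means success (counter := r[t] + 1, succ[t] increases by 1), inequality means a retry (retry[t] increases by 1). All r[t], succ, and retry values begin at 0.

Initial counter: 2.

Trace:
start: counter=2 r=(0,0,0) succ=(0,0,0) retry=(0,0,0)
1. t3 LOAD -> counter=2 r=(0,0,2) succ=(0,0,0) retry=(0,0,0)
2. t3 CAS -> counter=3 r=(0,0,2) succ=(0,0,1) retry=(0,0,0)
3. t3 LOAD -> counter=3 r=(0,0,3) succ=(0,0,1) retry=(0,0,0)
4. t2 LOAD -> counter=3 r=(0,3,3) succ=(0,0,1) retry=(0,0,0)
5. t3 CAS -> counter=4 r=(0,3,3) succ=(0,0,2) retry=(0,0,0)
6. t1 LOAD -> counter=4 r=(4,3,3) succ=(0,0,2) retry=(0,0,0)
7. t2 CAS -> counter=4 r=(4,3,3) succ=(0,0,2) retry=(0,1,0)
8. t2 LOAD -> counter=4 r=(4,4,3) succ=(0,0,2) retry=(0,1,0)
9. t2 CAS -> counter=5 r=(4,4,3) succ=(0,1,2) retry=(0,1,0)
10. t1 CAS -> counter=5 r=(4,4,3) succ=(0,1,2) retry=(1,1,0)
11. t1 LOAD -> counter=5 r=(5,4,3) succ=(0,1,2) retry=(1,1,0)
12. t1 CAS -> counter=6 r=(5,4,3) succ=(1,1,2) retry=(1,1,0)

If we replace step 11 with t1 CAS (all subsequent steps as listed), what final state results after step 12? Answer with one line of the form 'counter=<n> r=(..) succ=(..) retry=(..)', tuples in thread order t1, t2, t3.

(re-executing from step 11 with the substitution; state before step 11: counter=5 r=(4,4,3) succ=(0,1,2) retry=(1,1,0))
11. t1 CAS -> counter=5 r=(4,4,3) succ=(0,1,2) retry=(2,1,0)
12. t1 CAS -> counter=5 r=(4,4,3) succ=(0,1,2) retry=(3,1,0)

counter=5 r=(4,4,3) succ=(0,1,2) retry=(3,1,0)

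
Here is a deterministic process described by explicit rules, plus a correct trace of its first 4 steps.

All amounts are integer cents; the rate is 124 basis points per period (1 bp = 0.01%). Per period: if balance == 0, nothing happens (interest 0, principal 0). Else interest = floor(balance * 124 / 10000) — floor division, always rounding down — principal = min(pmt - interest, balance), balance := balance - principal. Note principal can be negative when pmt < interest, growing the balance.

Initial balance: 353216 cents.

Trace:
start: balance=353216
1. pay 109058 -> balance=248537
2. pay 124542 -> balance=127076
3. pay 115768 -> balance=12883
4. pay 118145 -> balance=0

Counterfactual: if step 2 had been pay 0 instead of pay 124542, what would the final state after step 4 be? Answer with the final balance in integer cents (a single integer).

22548

(re-executing from step 2 with the substitution; state before step 2: balance=248537)
2. pay 0 -> balance=251618
3. pay 115768 -> balance=138970
4. pay 118145 -> balance=22548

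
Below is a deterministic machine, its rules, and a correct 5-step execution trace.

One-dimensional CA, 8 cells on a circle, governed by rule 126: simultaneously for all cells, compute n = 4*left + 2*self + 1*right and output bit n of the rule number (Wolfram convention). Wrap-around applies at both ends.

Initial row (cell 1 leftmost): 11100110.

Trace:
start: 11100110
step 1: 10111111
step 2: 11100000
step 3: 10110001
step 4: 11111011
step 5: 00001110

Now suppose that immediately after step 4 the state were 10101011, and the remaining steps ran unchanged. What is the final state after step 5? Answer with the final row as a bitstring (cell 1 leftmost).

state after step 4 := 10101011
step 5: 11111110

11111110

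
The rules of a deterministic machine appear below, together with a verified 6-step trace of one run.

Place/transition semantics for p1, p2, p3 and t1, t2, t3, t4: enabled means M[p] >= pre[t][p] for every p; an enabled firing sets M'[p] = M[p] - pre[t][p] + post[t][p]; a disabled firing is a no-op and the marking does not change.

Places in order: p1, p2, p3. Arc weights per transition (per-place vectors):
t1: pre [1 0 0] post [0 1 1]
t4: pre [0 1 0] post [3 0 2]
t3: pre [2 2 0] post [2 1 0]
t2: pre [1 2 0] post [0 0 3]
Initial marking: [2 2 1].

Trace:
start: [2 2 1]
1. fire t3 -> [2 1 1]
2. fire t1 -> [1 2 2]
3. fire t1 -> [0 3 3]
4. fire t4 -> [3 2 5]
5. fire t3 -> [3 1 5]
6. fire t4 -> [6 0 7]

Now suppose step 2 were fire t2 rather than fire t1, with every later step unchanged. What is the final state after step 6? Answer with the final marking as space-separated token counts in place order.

7 0 6

(re-executing from step 2 with the substitution; state before step 2: [2 1 1])
2. fire t2 -> [2 1 1]
3. fire t1 -> [1 2 2]
4. fire t4 -> [4 1 4]
5. fire t3 -> [4 1 4]
6. fire t4 -> [7 0 6]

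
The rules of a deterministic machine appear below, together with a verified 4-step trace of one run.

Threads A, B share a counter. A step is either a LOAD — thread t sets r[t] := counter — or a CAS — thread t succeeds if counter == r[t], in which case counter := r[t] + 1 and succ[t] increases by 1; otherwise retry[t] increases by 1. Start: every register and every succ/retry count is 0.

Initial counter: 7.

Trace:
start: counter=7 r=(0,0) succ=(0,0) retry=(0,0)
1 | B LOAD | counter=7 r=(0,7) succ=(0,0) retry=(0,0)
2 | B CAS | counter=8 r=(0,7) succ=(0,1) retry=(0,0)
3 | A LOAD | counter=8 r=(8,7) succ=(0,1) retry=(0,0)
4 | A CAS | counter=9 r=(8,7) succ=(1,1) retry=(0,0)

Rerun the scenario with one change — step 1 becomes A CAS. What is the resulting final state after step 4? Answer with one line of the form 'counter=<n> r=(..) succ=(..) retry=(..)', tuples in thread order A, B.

counter=8 r=(7,0) succ=(1,0) retry=(1,1)

(re-executing from step 1 with the substitution; state before step 1: counter=7 r=(0,0) succ=(0,0) retry=(0,0))
1 | A CAS | counter=7 r=(0,0) succ=(0,0) retry=(1,0)
2 | B CAS | counter=7 r=(0,0) succ=(0,0) retry=(1,1)
3 | A LOAD | counter=7 r=(7,0) succ=(0,0) retry=(1,1)
4 | A CAS | counter=8 r=(7,0) succ=(1,0) retry=(1,1)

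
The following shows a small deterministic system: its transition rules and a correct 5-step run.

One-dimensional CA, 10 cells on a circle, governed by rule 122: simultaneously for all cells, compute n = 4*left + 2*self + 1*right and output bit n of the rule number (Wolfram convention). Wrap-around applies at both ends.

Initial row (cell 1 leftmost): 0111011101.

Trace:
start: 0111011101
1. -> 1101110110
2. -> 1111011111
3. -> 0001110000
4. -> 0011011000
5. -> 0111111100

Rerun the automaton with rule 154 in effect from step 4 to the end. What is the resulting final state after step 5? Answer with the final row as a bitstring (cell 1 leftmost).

0111000100

(re-executing steps 4..5 under rule 154; state before step 4: 0001110000)
4. -> 0011101000
5. -> 0111000100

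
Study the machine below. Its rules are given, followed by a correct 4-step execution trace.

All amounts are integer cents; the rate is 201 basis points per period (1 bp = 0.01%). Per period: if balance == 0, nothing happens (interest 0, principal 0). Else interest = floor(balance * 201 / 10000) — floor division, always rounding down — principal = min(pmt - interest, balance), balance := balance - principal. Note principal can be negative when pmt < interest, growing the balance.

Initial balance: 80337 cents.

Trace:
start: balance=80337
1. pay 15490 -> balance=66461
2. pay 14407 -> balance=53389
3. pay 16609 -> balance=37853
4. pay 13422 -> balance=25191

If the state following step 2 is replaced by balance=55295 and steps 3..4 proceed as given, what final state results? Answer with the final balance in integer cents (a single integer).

27174

state after step 2 := balance=55295
3. pay 16609 -> balance=39797
4. pay 13422 -> balance=27174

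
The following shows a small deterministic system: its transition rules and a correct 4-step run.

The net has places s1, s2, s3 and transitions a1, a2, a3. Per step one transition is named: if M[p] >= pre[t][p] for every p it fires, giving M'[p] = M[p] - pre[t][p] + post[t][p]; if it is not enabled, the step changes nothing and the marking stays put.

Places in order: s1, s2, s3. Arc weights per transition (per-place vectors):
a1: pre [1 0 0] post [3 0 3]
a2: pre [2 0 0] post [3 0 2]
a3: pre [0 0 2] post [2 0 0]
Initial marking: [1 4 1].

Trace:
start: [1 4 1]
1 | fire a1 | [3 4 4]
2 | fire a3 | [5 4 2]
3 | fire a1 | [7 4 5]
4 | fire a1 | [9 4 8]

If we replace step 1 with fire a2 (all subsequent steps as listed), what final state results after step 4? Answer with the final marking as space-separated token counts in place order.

(re-executing from step 1 with the substitution; state before step 1: [1 4 1])
1 | fire a2 | [1 4 1]
2 | fire a3 | [1 4 1]
3 | fire a1 | [3 4 4]
4 | fire a1 | [5 4 7]

5 4 7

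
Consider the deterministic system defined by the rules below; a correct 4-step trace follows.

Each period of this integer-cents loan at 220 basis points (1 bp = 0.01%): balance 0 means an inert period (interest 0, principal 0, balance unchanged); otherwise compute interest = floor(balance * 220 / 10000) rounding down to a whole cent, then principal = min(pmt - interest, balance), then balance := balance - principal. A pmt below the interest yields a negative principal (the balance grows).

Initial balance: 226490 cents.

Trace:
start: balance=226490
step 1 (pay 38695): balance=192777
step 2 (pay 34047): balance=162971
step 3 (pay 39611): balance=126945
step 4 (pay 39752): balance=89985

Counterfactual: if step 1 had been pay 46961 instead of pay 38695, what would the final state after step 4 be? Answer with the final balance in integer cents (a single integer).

(re-executing from step 1 with the substitution; state before step 1: balance=226490)
step 1 (pay 46961): balance=184511
step 2 (pay 34047): balance=154523
step 3 (pay 39611): balance=118311
step 4 (pay 39752): balance=81161

81161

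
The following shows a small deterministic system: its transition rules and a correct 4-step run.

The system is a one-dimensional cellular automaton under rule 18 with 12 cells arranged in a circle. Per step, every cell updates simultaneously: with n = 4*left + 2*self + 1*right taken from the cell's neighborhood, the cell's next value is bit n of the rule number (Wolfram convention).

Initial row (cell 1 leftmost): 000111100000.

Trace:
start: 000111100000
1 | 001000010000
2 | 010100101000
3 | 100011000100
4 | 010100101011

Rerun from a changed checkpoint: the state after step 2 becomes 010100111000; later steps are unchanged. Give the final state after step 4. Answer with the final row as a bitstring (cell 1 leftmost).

state after step 2 := 010100111000
3 | 100011000100
4 | 010100101011

010100101011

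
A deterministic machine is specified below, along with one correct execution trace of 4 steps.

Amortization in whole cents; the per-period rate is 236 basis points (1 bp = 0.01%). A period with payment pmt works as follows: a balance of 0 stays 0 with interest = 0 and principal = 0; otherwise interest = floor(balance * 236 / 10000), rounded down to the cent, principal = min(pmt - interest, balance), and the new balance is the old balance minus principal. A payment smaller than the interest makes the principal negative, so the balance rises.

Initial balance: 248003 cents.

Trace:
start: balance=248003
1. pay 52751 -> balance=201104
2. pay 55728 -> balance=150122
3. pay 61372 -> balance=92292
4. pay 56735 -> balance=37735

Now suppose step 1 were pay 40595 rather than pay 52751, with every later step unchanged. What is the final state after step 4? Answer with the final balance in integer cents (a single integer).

(re-executing from step 1 with the substitution; state before step 1: balance=248003)
1. pay 40595 -> balance=213260
2. pay 55728 -> balance=162564
3. pay 61372 -> balance=105028
4. pay 56735 -> balance=50771

50771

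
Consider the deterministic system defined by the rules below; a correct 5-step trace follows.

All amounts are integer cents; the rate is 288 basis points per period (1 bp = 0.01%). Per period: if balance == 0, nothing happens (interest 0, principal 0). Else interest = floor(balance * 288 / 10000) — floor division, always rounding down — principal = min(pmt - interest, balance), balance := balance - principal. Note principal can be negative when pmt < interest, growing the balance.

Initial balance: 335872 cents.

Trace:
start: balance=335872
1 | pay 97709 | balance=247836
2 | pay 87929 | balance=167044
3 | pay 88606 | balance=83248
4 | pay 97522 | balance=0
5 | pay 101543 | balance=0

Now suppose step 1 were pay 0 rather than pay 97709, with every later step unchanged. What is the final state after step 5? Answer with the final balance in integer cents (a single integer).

(re-executing from step 1 with the substitution; state before step 1: balance=335872)
1 | pay 0 | balance=345545
2 | pay 87929 | balance=267567
3 | pay 88606 | balance=186666
4 | pay 97522 | balance=94519
5 | pay 101543 | balance=0

0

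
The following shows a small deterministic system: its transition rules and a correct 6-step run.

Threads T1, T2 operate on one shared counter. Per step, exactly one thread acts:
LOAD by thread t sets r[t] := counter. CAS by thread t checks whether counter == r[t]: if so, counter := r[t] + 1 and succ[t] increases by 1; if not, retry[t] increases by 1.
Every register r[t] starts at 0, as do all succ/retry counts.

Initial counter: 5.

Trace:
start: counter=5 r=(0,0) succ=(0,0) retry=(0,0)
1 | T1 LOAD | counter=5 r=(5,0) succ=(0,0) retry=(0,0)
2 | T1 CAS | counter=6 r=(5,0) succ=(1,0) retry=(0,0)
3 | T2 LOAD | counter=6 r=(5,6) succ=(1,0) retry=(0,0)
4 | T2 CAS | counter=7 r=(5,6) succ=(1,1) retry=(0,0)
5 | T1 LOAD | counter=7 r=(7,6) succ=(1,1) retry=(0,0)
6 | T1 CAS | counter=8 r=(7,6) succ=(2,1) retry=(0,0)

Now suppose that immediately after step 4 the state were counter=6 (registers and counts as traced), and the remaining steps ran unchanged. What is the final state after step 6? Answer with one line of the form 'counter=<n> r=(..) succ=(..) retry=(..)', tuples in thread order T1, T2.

state after step 4 := counter=6 r=(5,6) succ=(1,1) retry=(0,0)
5 | T1 LOAD | counter=6 r=(6,6) succ=(1,1) retry=(0,0)
6 | T1 CAS | counter=7 r=(6,6) succ=(2,1) retry=(0,0)

counter=7 r=(6,6) succ=(2,1) retry=(0,0)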